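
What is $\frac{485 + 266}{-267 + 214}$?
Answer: $- \frac{751}{53} \approx -14.17$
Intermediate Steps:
$\frac{485 + 266}{-267 + 214} = \frac{751}{-53} = 751 \left(- \frac{1}{53}\right) = - \frac{751}{53}$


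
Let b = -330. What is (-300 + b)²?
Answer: 396900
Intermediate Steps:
(-300 + b)² = (-300 - 330)² = (-630)² = 396900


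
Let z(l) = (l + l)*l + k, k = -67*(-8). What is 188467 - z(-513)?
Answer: -338407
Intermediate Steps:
k = 536
z(l) = 536 + 2*l**2 (z(l) = (l + l)*l + 536 = (2*l)*l + 536 = 2*l**2 + 536 = 536 + 2*l**2)
188467 - z(-513) = 188467 - (536 + 2*(-513)**2) = 188467 - (536 + 2*263169) = 188467 - (536 + 526338) = 188467 - 1*526874 = 188467 - 526874 = -338407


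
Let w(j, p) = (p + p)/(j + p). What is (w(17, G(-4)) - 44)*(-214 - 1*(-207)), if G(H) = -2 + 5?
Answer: 3059/10 ≈ 305.90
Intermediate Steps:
G(H) = 3
w(j, p) = 2*p/(j + p) (w(j, p) = (2*p)/(j + p) = 2*p/(j + p))
(w(17, G(-4)) - 44)*(-214 - 1*(-207)) = (2*3/(17 + 3) - 44)*(-214 - 1*(-207)) = (2*3/20 - 44)*(-214 + 207) = (2*3*(1/20) - 44)*(-7) = (3/10 - 44)*(-7) = -437/10*(-7) = 3059/10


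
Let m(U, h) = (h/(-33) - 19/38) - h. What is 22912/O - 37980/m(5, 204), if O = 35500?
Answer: 165380984/914125 ≈ 180.92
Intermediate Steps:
m(U, h) = -½ - 34*h/33 (m(U, h) = (h*(-1/33) - 19*1/38) - h = (-h/33 - ½) - h = (-½ - h/33) - h = -½ - 34*h/33)
22912/O - 37980/m(5, 204) = 22912/35500 - 37980/(-½ - 34/33*204) = 22912*(1/35500) - 37980/(-½ - 2312/11) = 5728/8875 - 37980/(-4635/22) = 5728/8875 - 37980*(-22/4635) = 5728/8875 + 18568/103 = 165380984/914125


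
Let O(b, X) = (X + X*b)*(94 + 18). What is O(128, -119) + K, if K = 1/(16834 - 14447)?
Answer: -4103997743/2387 ≈ -1.7193e+6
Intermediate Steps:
O(b, X) = 112*X + 112*X*b (O(b, X) = (X + X*b)*112 = 112*X + 112*X*b)
K = 1/2387 ≈ 0.00041894
O(128, -119) + K = 112*(-119)*(1 + 128) + 1/2387 = 112*(-119)*129 + 1/2387 = -1719312 + 1/2387 = -4103997743/2387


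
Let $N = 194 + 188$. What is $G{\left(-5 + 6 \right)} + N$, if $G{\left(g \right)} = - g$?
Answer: $381$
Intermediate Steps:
$N = 382$
$G{\left(-5 + 6 \right)} + N = - (-5 + 6) + 382 = \left(-1\right) 1 + 382 = -1 + 382 = 381$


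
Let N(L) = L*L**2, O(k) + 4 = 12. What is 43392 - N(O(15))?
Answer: 42880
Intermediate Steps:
O(k) = 8 (O(k) = -4 + 12 = 8)
N(L) = L**3
43392 - N(O(15)) = 43392 - 1*8**3 = 43392 - 1*512 = 43392 - 512 = 42880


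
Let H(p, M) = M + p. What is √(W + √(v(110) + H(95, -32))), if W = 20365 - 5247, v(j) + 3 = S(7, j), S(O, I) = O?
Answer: √(15118 + √67) ≈ 122.99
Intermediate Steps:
v(j) = 4 (v(j) = -3 + 7 = 4)
W = 15118
√(W + √(v(110) + H(95, -32))) = √(15118 + √(4 + (-32 + 95))) = √(15118 + √(4 + 63)) = √(15118 + √67)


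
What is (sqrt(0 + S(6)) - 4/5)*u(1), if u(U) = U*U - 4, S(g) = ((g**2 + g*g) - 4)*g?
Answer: 12/5 - 6*sqrt(102) ≈ -58.197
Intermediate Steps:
S(g) = g*(-4 + 2*g**2) (S(g) = ((g**2 + g**2) - 4)*g = (2*g**2 - 4)*g = (-4 + 2*g**2)*g = g*(-4 + 2*g**2))
u(U) = -4 + U**2 (u(U) = U**2 - 4 = -4 + U**2)
(sqrt(0 + S(6)) - 4/5)*u(1) = (sqrt(0 + 2*6*(-2 + 6**2)) - 4/5)*(-4 + 1**2) = (sqrt(0 + 2*6*(-2 + 36)) - 4*1/5)*(-4 + 1) = (sqrt(0 + 2*6*34) - 4/5)*(-3) = (sqrt(0 + 408) - 4/5)*(-3) = (sqrt(408) - 4/5)*(-3) = (2*sqrt(102) - 4/5)*(-3) = (-4/5 + 2*sqrt(102))*(-3) = 12/5 - 6*sqrt(102)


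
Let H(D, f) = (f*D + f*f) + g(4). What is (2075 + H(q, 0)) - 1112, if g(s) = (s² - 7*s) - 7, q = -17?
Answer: 944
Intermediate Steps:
g(s) = -7 + s² - 7*s
H(D, f) = -19 + f² + D*f (H(D, f) = (f*D + f*f) + (-7 + 4² - 7*4) = (D*f + f²) + (-7 + 16 - 28) = (f² + D*f) - 19 = -19 + f² + D*f)
(2075 + H(q, 0)) - 1112 = (2075 + (-19 + 0² - 17*0)) - 1112 = (2075 + (-19 + 0 + 0)) - 1112 = (2075 - 19) - 1112 = 2056 - 1112 = 944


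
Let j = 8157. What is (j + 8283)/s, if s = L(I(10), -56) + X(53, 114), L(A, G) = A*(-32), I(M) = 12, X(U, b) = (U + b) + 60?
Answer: -16440/157 ≈ -104.71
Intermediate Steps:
X(U, b) = 60 + U + b
L(A, G) = -32*A
s = -157 (s = -32*12 + (60 + 53 + 114) = -384 + 227 = -157)
(j + 8283)/s = (8157 + 8283)/(-157) = 16440*(-1/157) = -16440/157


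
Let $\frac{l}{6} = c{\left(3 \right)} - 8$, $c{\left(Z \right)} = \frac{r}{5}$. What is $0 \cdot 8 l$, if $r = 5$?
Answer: $0$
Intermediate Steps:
$c{\left(Z \right)} = 1$ ($c{\left(Z \right)} = \frac{5}{5} = 5 \cdot \frac{1}{5} = 1$)
$l = -42$ ($l = 6 \left(1 - 8\right) = 6 \left(-7\right) = -42$)
$0 \cdot 8 l = 0 \cdot 8 \left(-42\right) = 0 \left(-42\right) = 0$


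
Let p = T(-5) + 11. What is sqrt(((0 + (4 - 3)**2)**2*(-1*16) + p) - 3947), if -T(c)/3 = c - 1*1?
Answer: I*sqrt(3934) ≈ 62.722*I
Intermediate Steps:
T(c) = 3 - 3*c (T(c) = -3*(c - 1*1) = -3*(c - 1) = -3*(-1 + c) = 3 - 3*c)
p = 29 (p = (3 - 3*(-5)) + 11 = (3 + 15) + 11 = 18 + 11 = 29)
sqrt(((0 + (4 - 3)**2)**2*(-1*16) + p) - 3947) = sqrt(((0 + (4 - 3)**2)**2*(-1*16) + 29) - 3947) = sqrt(((0 + 1**2)**2*(-16) + 29) - 3947) = sqrt(((0 + 1)**2*(-16) + 29) - 3947) = sqrt((1**2*(-16) + 29) - 3947) = sqrt((1*(-16) + 29) - 3947) = sqrt((-16 + 29) - 3947) = sqrt(13 - 3947) = sqrt(-3934) = I*sqrt(3934)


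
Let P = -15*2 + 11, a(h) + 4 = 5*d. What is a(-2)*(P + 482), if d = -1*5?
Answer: -13427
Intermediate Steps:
d = -5
a(h) = -29 (a(h) = -4 + 5*(-5) = -4 - 25 = -29)
P = -19 (P = -3*10 + 11 = -30 + 11 = -19)
a(-2)*(P + 482) = -29*(-19 + 482) = -29*463 = -13427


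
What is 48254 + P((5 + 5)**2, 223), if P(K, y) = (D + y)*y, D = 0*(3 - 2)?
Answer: 97983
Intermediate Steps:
D = 0 (D = 0*1 = 0)
P(K, y) = y**2 (P(K, y) = (0 + y)*y = y*y = y**2)
48254 + P((5 + 5)**2, 223) = 48254 + 223**2 = 48254 + 49729 = 97983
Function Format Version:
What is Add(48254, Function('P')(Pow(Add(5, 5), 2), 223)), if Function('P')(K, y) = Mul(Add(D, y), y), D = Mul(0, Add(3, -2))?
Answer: 97983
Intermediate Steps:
D = 0 (D = Mul(0, 1) = 0)
Function('P')(K, y) = Pow(y, 2) (Function('P')(K, y) = Mul(Add(0, y), y) = Mul(y, y) = Pow(y, 2))
Add(48254, Function('P')(Pow(Add(5, 5), 2), 223)) = Add(48254, Pow(223, 2)) = Add(48254, 49729) = 97983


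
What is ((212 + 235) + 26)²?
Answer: 223729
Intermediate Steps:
((212 + 235) + 26)² = (447 + 26)² = 473² = 223729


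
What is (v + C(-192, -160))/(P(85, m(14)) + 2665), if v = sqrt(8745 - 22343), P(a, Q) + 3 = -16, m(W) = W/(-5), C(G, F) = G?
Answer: -32/441 + I*sqrt(13598)/2646 ≈ -0.072562 + 0.04407*I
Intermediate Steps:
m(W) = -W/5 (m(W) = W*(-1/5) = -W/5)
P(a, Q) = -19 (P(a, Q) = -3 - 16 = -19)
v = I*sqrt(13598) (v = sqrt(-13598) = I*sqrt(13598) ≈ 116.61*I)
(v + C(-192, -160))/(P(85, m(14)) + 2665) = (I*sqrt(13598) - 192)/(-19 + 2665) = (-192 + I*sqrt(13598))/2646 = (-192 + I*sqrt(13598))*(1/2646) = -32/441 + I*sqrt(13598)/2646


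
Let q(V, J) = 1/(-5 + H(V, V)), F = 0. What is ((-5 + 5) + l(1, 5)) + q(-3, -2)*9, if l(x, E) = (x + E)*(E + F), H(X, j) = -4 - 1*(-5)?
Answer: 111/4 ≈ 27.750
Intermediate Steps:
H(X, j) = 1 (H(X, j) = -4 + 5 = 1)
q(V, J) = -1/4 (q(V, J) = 1/(-5 + 1) = 1/(-4) = -1/4)
l(x, E) = E*(E + x) (l(x, E) = (x + E)*(E + 0) = (E + x)*E = E*(E + x))
((-5 + 5) + l(1, 5)) + q(-3, -2)*9 = ((-5 + 5) + 5*(5 + 1)) - 1/4*9 = (0 + 5*6) - 9/4 = (0 + 30) - 9/4 = 30 - 9/4 = 111/4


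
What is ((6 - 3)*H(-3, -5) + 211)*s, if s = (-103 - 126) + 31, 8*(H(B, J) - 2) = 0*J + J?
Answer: -170379/4 ≈ -42595.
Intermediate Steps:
H(B, J) = 2 + J/8 (H(B, J) = 2 + (0*J + J)/8 = 2 + (0 + J)/8 = 2 + J/8)
s = -198 (s = -229 + 31 = -198)
((6 - 3)*H(-3, -5) + 211)*s = ((6 - 3)*(2 + (1/8)*(-5)) + 211)*(-198) = (3*(2 - 5/8) + 211)*(-198) = (3*(11/8) + 211)*(-198) = (33/8 + 211)*(-198) = (1721/8)*(-198) = -170379/4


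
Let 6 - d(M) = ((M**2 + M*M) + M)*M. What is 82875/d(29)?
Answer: -82875/49613 ≈ -1.6704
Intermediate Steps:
d(M) = 6 - M*(M + 2*M**2) (d(M) = 6 - ((M**2 + M*M) + M)*M = 6 - ((M**2 + M**2) + M)*M = 6 - (2*M**2 + M)*M = 6 - (M + 2*M**2)*M = 6 - M*(M + 2*M**2))
82875/d(29) = 82875/(6 - 1*29**2 - 2*29**3) = 82875/(6 - 1*841 - 2*24389) = 82875/(6 - 841 - 48778) = 82875/(-49613) = 82875*(-1/49613) = -82875/49613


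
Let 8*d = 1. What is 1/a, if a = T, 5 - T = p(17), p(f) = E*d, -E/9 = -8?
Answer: -¼ ≈ -0.25000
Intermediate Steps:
E = 72 (E = -9*(-8) = 72)
d = ⅛ (d = (⅛)*1 = ⅛ ≈ 0.12500)
p(f) = 9 (p(f) = 72*(⅛) = 9)
T = -4 (T = 5 - 1*9 = 5 - 9 = -4)
a = -4
1/a = 1/(-4) = -¼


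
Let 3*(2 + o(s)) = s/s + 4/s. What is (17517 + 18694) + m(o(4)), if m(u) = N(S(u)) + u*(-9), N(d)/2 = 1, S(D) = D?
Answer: 36225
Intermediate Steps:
N(d) = 2 (N(d) = 2*1 = 2)
o(s) = -5/3 + 4/(3*s) (o(s) = -2 + (s/s + 4/s)/3 = -2 + (1 + 4/s)/3 = -2 + (⅓ + 4/(3*s)) = -5/3 + 4/(3*s))
m(u) = 2 - 9*u (m(u) = 2 + u*(-9) = 2 - 9*u)
(17517 + 18694) + m(o(4)) = (17517 + 18694) + (2 - 3*(4 - 5*4)/4) = 36211 + (2 - 3*(4 - 20)/4) = 36211 + (2 - 3*(-16)/4) = 36211 + (2 - 9*(-4/3)) = 36211 + (2 + 12) = 36211 + 14 = 36225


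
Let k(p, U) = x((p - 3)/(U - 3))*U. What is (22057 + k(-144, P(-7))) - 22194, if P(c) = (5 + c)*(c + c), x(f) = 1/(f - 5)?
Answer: -9491/68 ≈ -139.57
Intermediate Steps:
x(f) = 1/(-5 + f)
P(c) = 2*c*(5 + c) (P(c) = (5 + c)*(2*c) = 2*c*(5 + c))
k(p, U) = U/(-5 + (-3 + p)/(-3 + U)) (k(p, U) = U/(-5 + (p - 3)/(U - 3)) = U/(-5 + (-3 + p)/(-3 + U)))
(22057 + k(-144, P(-7))) - 22194 = (22057 + (2*(-7)*(5 - 7))*(-3 + 2*(-7)*(5 - 7))/(12 - 144 - 10*(-7)*(5 - 7))) - 22194 = (22057 + (2*(-7)*(-2))*(-3 + 2*(-7)*(-2))/(12 - 144 - 10*(-7)*(-2))) - 22194 = (22057 + 28*(-3 + 28)/(12 - 144 - 5*28)) - 22194 = (22057 + 28*25/(12 - 144 - 140)) - 22194 = (22057 + 28*25/(-272)) - 22194 = (22057 + 28*(-1/272)*25) - 22194 = (22057 - 175/68) - 22194 = 1499701/68 - 22194 = -9491/68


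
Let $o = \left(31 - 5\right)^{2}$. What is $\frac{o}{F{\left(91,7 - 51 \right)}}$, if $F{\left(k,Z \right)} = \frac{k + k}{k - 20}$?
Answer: $\frac{1846}{7} \approx 263.71$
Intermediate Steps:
$F{\left(k,Z \right)} = \frac{2 k}{-20 + k}$
$o = 676$ ($o = 26^{2} = 676$)
$\frac{o}{F{\left(91,7 - 51 \right)}} = \frac{676}{2 \cdot 91 \frac{1}{-20 + 91}} = \frac{676}{2 \cdot 91 \cdot \frac{1}{71}} = \frac{676}{\frac{182}{71}} = 676 \cdot \frac{71}{182} = \frac{1846}{7}$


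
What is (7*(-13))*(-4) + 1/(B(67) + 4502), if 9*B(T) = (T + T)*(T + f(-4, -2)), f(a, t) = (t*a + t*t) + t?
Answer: 18504313/50836 ≈ 364.00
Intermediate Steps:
f(a, t) = t + t² + a*t (f(a, t) = (a*t + t²) + t = (t² + a*t) + t = t + t² + a*t)
B(T) = 2*T*(10 + T)/9 (B(T) = ((T + T)*(T - 2*(1 - 4 - 2)))/9 = ((2*T)*(T - 2*(-5)))/9 = ((2*T)*(T + 10))/9 = ((2*T)*(10 + T))/9 = (2*T*(10 + T))/9 = 2*T*(10 + T)/9)
(7*(-13))*(-4) + 1/(B(67) + 4502) = (7*(-13))*(-4) + 1/((2/9)*67*(10 + 67) + 4502) = -91*(-4) + 1/((2/9)*67*77 + 4502) = 364 + 1/(10318/9 + 4502) = 364 + 1/(50836/9) = 364 + 9/50836 = 18504313/50836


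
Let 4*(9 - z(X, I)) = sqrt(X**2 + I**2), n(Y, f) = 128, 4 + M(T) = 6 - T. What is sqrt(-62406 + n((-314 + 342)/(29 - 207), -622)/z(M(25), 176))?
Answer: sqrt(2246104 - 62406*sqrt(31505))/sqrt(-36 + sqrt(31505)) ≈ 249.82*I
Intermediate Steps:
M(T) = 2 - T (M(T) = -4 + (6 - T) = 2 - T)
z(X, I) = 9 - sqrt(I**2 + X**2)/4 (z(X, I) = 9 - sqrt(X**2 + I**2)/4 = 9 - sqrt(I**2 + X**2)/4)
sqrt(-62406 + n((-314 + 342)/(29 - 207), -622)/z(M(25), 176)) = sqrt(-62406 + 128/(9 - sqrt(176**2 + (2 - 1*25)**2)/4)) = sqrt(-62406 + 128/(9 - sqrt(30976 + (2 - 25)**2)/4)) = sqrt(-62406 + 128/(9 - sqrt(30976 + (-23)**2)/4)) = sqrt(-62406 + 128/(9 - sqrt(30976 + 529)/4)) = sqrt(-62406 + 128/(9 - sqrt(31505)/4))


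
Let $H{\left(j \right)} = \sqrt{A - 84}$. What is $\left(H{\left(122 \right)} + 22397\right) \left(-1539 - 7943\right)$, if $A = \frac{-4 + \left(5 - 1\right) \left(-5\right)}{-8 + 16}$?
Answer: $-212368354 - 9482 i \sqrt{87} \approx -2.1237 \cdot 10^{8} - 88442.0 i$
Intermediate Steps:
$A = -3$ ($A = \frac{-4 + 4 \left(-5\right)}{8} = \left(-4 - 20\right) \frac{1}{8} = \left(-24\right) \frac{1}{8} = -3$)
$H{\left(j \right)} = i \sqrt{87}$ ($H{\left(j \right)} = \sqrt{-3 - 84} = \sqrt{-87} = i \sqrt{87}$)
$\left(H{\left(122 \right)} + 22397\right) \left(-1539 - 7943\right) = \left(i \sqrt{87} + 22397\right) \left(-1539 - 7943\right) = \left(22397 + i \sqrt{87}\right) \left(-9482\right) = -212368354 - 9482 i \sqrt{87}$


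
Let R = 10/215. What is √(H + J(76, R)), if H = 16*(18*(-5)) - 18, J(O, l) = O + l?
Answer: 4*I*√159702/43 ≈ 37.175*I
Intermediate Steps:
R = 2/43 (R = 10*(1/215) = 2/43 ≈ 0.046512)
H = -1458 (H = 16*(-90) - 18 = -1440 - 18 = -1458)
√(H + J(76, R)) = √(-1458 + (76 + 2/43)) = √(-1458 + 3270/43) = √(-59424/43) = 4*I*√159702/43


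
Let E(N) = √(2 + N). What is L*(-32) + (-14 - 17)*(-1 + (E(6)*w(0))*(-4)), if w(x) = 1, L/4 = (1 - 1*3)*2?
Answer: 543 + 248*√2 ≈ 893.72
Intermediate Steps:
L = -16 (L = 4*((1 - 1*3)*2) = 4*((1 - 3)*2) = 4*(-2*2) = 4*(-4) = -16)
L*(-32) + (-14 - 17)*(-1 + (E(6)*w(0))*(-4)) = -16*(-32) + (-14 - 17)*(-1 + (√(2 + 6)*1)*(-4)) = 512 - 31*(-1 + (√8*1)*(-4)) = 512 - 31*(-1 + ((2*√2)*1)*(-4)) = 512 - 31*(-1 + (2*√2)*(-4)) = 512 - 31*(-1 - 8*√2) = 512 + (31 + 248*√2) = 543 + 248*√2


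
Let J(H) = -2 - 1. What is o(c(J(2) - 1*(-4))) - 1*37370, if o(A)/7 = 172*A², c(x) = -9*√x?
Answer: 60154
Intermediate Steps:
J(H) = -3
o(A) = 1204*A² (o(A) = 7*(172*A²) = 1204*A²)
o(c(J(2) - 1*(-4))) - 1*37370 = 1204*(-9*√(-3 - 1*(-4)))² - 1*37370 = 1204*(-9*√(-3 + 4))² - 37370 = 1204*(-9*√1)² - 37370 = 1204*(-9*1)² - 37370 = 1204*(-9)² - 37370 = 1204*81 - 37370 = 97524 - 37370 = 60154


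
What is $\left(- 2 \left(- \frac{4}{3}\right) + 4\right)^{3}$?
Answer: $\frac{8000}{27} \approx 296.3$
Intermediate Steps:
$\left(- 2 \left(- \frac{4}{3}\right) + 4\right)^{3} = \left(- 2 \left(\left(-4\right) \frac{1}{3}\right) + 4\right)^{3} = \left(\left(-2\right) \left(- \frac{4}{3}\right) + 4\right)^{3} = \left(\frac{8}{3} + 4\right)^{3} = \left(\frac{20}{3}\right)^{3} = \frac{8000}{27}$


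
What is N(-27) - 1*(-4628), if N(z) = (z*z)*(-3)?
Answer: 2441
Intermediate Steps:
N(z) = -3*z**2 (N(z) = z**2*(-3) = -3*z**2)
N(-27) - 1*(-4628) = -3*(-27)**2 - 1*(-4628) = -3*729 + 4628 = -2187 + 4628 = 2441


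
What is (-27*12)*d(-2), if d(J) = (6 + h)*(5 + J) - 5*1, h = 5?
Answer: -9072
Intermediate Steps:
d(J) = 50 + 11*J (d(J) = (6 + 5)*(5 + J) - 5*1 = 11*(5 + J) - 5 = (55 + 11*J) - 5 = 50 + 11*J)
(-27*12)*d(-2) = (-27*12)*(50 + 11*(-2)) = -324*(50 - 22) = -324*28 = -9072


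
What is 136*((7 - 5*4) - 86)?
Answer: -13464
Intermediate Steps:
136*((7 - 5*4) - 86) = 136*((7 - 20) - 86) = 136*(-13 - 86) = 136*(-99) = -13464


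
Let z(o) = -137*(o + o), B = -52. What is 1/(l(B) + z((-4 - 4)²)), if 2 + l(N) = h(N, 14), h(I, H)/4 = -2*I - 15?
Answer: -1/17182 ≈ -5.8200e-5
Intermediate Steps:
z(o) = -274*o
h(I, H) = -60 - 8*I (h(I, H) = 4*(-2*I - 15) = 4*(-15 - 2*I) = -60 - 8*I)
l(N) = -62 - 8*N (l(N) = -2 + (-60 - 8*N) = -62 - 8*N)
1/(l(B) + z((-4 - 4)²)) = 1/((-62 - 8*(-52)) - 274*(-4 - 4)²) = 1/((-62 + 416) - 274*(-8)²) = 1/(354 - 274*64) = 1/(354 - 17536) = 1/(-17182) = -1/17182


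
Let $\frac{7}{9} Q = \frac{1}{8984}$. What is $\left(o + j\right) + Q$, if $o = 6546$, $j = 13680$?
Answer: $\frac{1271972697}{62888} \approx 20226.0$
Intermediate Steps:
$Q = \frac{9}{62888}$ ($Q = \frac{9}{7 \cdot 8984} = \frac{9}{7} \cdot \frac{1}{8984} = \frac{9}{62888} \approx 0.00014311$)
$\left(o + j\right) + Q = \left(6546 + 13680\right) + \frac{9}{62888} = 20226 + \frac{9}{62888} = \frac{1271972697}{62888}$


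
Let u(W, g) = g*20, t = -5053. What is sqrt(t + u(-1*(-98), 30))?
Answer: I*sqrt(4453) ≈ 66.731*I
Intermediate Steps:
u(W, g) = 20*g
sqrt(t + u(-1*(-98), 30)) = sqrt(-5053 + 20*30) = sqrt(-5053 + 600) = sqrt(-4453) = I*sqrt(4453)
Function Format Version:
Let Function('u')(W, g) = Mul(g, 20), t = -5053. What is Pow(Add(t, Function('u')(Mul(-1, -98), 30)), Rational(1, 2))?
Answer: Mul(I, Pow(4453, Rational(1, 2))) ≈ Mul(66.731, I)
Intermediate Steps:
Function('u')(W, g) = Mul(20, g)
Pow(Add(t, Function('u')(Mul(-1, -98), 30)), Rational(1, 2)) = Pow(Add(-5053, Mul(20, 30)), Rational(1, 2)) = Pow(Add(-5053, 600), Rational(1, 2)) = Pow(-4453, Rational(1, 2)) = Mul(I, Pow(4453, Rational(1, 2)))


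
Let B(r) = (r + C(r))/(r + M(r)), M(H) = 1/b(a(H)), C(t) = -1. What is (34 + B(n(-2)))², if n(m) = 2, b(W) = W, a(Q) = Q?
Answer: 29584/25 ≈ 1183.4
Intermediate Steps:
M(H) = 1/H
B(r) = (-1 + r)/(r + 1/r) (B(r) = (r - 1)/(r + 1/r) = (-1 + r)/(r + 1/r))
(34 + B(n(-2)))² = (34 + 2*(-1 + 2)/(1 + 2²))² = (34 + 2*1/(1 + 4))² = (34 + 2*1/5)² = (34 + 2*(⅕)*1)² = (34 + ⅖)² = (172/5)² = 29584/25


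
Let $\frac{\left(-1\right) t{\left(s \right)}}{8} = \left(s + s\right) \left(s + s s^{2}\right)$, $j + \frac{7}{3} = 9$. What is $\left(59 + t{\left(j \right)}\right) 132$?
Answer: $- \frac{114964124}{27} \approx -4.2579 \cdot 10^{6}$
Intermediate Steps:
$j = \frac{20}{3}$ ($j = - \frac{7}{3} + 9 = \frac{20}{3} \approx 6.6667$)
$t{\left(s \right)} = - 16 s \left(s + s^{3}\right)$ ($t{\left(s \right)} = - 8 \left(s + s\right) \left(s + s s^{2}\right) = - 8 \cdot 2 s \left(s + s^{3}\right) = - 16 s \left(s + s^{3}\right)$)
$\left(59 + t{\left(j \right)}\right) 132 = \left(59 + 16 \left(\frac{20}{3}\right)^{2} \left(-1 - \left(\frac{20}{3}\right)^{2}\right)\right) 132 = \left(59 + 16 \cdot \frac{400}{9} \left(-1 - \frac{400}{9}\right)\right) 132 = \left(59 + 16 \cdot \frac{400}{9} \left(- \frac{409}{9}\right)\right) 132 = \left(59 - \frac{2617600}{81}\right) 132 = \left(- \frac{2612821}{81}\right) 132 = - \frac{114964124}{27}$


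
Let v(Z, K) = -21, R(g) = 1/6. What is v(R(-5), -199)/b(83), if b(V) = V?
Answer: -21/83 ≈ -0.25301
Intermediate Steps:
R(g) = ⅙
v(R(-5), -199)/b(83) = -21/83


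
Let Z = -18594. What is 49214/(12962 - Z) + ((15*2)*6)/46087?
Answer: 1136902849/727160686 ≈ 1.5635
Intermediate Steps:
49214/(12962 - Z) + ((15*2)*6)/46087 = 49214/(12962 - 1*(-18594)) + ((15*2)*6)/46087 = 49214/(12962 + 18594) + (30*6)*(1/46087) = 49214/31556 + 180*(1/46087) = 49214*(1/31556) + 180/46087 = 24607/15778 + 180/46087 = 1136902849/727160686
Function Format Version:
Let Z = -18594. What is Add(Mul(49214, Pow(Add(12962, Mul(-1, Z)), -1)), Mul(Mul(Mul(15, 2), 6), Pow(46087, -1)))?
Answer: Rational(1136902849, 727160686) ≈ 1.5635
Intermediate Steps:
Add(Mul(49214, Pow(Add(12962, Mul(-1, Z)), -1)), Mul(Mul(Mul(15, 2), 6), Pow(46087, -1))) = Add(Mul(49214, Pow(Add(12962, Mul(-1, -18594)), -1)), Mul(Mul(Mul(15, 2), 6), Pow(46087, -1))) = Add(Mul(49214, Pow(Add(12962, 18594), -1)), Mul(Mul(30, 6), Rational(1, 46087))) = Add(Mul(49214, Pow(31556, -1)), Mul(180, Rational(1, 46087))) = Add(Mul(49214, Rational(1, 31556)), Rational(180, 46087)) = Add(Rational(24607, 15778), Rational(180, 46087)) = Rational(1136902849, 727160686)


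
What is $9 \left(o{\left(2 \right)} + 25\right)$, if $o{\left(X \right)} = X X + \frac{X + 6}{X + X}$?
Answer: $279$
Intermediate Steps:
$o{\left(X \right)} = X^{2} + \frac{6 + X}{2 X}$
$9 \left(o{\left(2 \right)} + 25\right) = 9 \left(\frac{3 + 2^{3} + \frac{1}{2} \cdot 2}{2} + 25\right) = 9 \left(\frac{3 + 8 + 1}{2} + 25\right) = 9 \left(\frac{1}{2} \cdot 12 + 25\right) = 9 \left(6 + 25\right) = 9 \cdot 31 = 279$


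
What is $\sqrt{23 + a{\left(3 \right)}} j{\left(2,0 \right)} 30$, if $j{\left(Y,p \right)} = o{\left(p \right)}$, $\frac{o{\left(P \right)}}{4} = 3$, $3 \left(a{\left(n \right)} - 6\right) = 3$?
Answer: $360 \sqrt{30} \approx 1971.8$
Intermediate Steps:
$a{\left(n \right)} = 7$ ($a{\left(n \right)} = 6 + \frac{1}{3} \cdot 3 = 6 + 1 = 7$)
$o{\left(P \right)} = 12$ ($o{\left(P \right)} = 4 \cdot 3 = 12$)
$j{\left(Y,p \right)} = 12$
$\sqrt{23 + a{\left(3 \right)}} j{\left(2,0 \right)} 30 = \sqrt{23 + 7} \cdot 12 \cdot 30 = \sqrt{30} \cdot 12 \cdot 30 = 12 \sqrt{30} \cdot 30 = 360 \sqrt{30}$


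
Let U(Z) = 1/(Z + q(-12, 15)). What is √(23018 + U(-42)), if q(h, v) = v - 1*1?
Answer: √4511521/14 ≈ 151.72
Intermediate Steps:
q(h, v) = -1 + v (q(h, v) = v - 1 = -1 + v)
U(Z) = 1/(14 + Z) (U(Z) = 1/(Z + (-1 + 15)) = 1/(Z + 14) = 1/(14 + Z))
√(23018 + U(-42)) = √(23018 + 1/(14 - 42)) = √(23018 + 1/(-28)) = √(23018 - 1/28) = √(644503/28) = √4511521/14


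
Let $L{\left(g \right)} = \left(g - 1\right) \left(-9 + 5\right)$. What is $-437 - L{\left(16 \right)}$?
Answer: $-377$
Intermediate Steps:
$L{\left(g \right)} = 4 - 4 g$ ($L{\left(g \right)} = \left(-1 + g\right) \left(-4\right) = 4 - 4 g$)
$-437 - L{\left(16 \right)} = -437 - \left(4 - 64\right) = -437 - -60 = -437 + 60 = -377$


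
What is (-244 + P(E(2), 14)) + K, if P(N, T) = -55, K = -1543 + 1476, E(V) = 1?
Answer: -366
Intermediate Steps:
K = -67
(-244 + P(E(2), 14)) + K = (-244 - 55) - 67 = -299 - 67 = -366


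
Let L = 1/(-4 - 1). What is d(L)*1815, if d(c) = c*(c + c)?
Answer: 726/5 ≈ 145.20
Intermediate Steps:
L = -⅕ (L = 1/(-5) = -⅕ ≈ -0.20000)
d(c) = 2*c² (d(c) = c*(2*c) = 2*c²)
d(L)*1815 = (2*(-⅕)²)*1815 = (2*(1/25))*1815 = (2/25)*1815 = 726/5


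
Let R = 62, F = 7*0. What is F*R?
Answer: 0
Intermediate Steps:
F = 0
F*R = 0*62 = 0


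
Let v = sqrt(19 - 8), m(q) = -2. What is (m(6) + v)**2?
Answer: (2 - sqrt(11))**2 ≈ 1.7335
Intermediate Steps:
v = sqrt(11) ≈ 3.3166
(m(6) + v)**2 = (-2 + sqrt(11))**2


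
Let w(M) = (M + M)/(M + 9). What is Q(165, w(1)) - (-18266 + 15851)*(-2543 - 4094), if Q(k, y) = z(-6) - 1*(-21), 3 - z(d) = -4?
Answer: -16028327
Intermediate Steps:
z(d) = 7 (z(d) = 3 - 1*(-4) = 3 + 4 = 7)
w(M) = 2*M/(9 + M) (w(M) = (2*M)/(9 + M) = 2*M/(9 + M))
Q(k, y) = 28 (Q(k, y) = 7 - 1*(-21) = 7 + 21 = 28)
Q(165, w(1)) - (-18266 + 15851)*(-2543 - 4094) = 28 - (-18266 + 15851)*(-2543 - 4094) = 28 - (-2415)*(-6637) = 28 - 1*16028355 = 28 - 16028355 = -16028327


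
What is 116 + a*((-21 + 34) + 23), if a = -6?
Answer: -100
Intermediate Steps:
116 + a*((-21 + 34) + 23) = 116 - 6*((-21 + 34) + 23) = 116 - 6*(13 + 23) = 116 - 6*36 = 116 - 216 = -100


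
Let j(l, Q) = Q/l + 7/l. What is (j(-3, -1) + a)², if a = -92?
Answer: 8836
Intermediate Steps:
j(l, Q) = 7/l + Q/l
(j(-3, -1) + a)² = ((7 - 1)/(-3) - 92)² = (-⅓*6 - 92)² = (-2 - 92)² = (-94)² = 8836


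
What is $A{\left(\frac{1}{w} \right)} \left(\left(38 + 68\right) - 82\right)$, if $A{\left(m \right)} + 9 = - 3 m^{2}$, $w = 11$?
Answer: $- \frac{26208}{121} \approx -216.59$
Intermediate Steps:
$A{\left(m \right)} = -9 - 3 m^{2}$
$A{\left(\frac{1}{w} \right)} \left(\left(38 + 68\right) - 82\right) = \left(-9 - 3 \left(\frac{1}{11}\right)^{2}\right) \left(\left(38 + 68\right) - 82\right) = \left(-9 - \frac{3}{121}\right) \left(106 - 82\right) = \left(-9 - \frac{3}{121}\right) 24 = \left(- \frac{1092}{121}\right) 24 = - \frac{26208}{121}$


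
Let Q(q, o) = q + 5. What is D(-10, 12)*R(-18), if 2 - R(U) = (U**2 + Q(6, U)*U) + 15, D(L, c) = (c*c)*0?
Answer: 0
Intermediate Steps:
Q(q, o) = 5 + q
D(L, c) = 0 (D(L, c) = c**2*0 = 0)
R(U) = -13 - U**2 - 11*U (R(U) = 2 - ((U**2 + (5 + 6)*U) + 15) = 2 - ((U**2 + 11*U) + 15) = 2 - (15 + U**2 + 11*U) = 2 + (-15 - U**2 - 11*U) = -13 - U**2 - 11*U)
D(-10, 12)*R(-18) = 0*(-13 - 1*(-18)**2 - 11*(-18)) = 0*(-13 - 1*324 + 198) = 0*(-13 - 324 + 198) = 0*(-139) = 0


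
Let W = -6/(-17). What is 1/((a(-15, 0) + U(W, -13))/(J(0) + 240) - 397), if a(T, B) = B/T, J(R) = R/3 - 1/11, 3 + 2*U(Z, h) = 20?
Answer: -5278/2095179 ≈ -0.0025191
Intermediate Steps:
W = 6/17 (W = -6*(-1/17) = 6/17 ≈ 0.35294)
U(Z, h) = 17/2 (U(Z, h) = -3/2 + (½)*20 = -3/2 + 10 = 17/2)
J(R) = -1/11 + R/3 (J(R) = R*(⅓) - 1*1/11 = R/3 - 1/11 = -1/11 + R/3)
1/((a(-15, 0) + U(W, -13))/(J(0) + 240) - 397) = 1/((0/(-15) + 17/2)/((-1/11 + (⅓)*0) + 240) - 397) = 1/((0*(-1/15) + 17/2)/((-1/11 + 0) + 240) - 397) = 1/((0 + 17/2)/(-1/11 + 240) - 397) = 1/(17/(2*(2639/11)) - 397) = 1/((17/2)*(11/2639) - 397) = 1/(187/5278 - 397) = 1/(-2095179/5278) = -5278/2095179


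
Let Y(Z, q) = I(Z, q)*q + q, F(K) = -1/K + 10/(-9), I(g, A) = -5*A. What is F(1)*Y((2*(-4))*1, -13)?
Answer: 5434/3 ≈ 1811.3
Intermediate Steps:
F(K) = -10/9 - 1/K (F(K) = -1/K + 10*(-1/9) = -1/K - 10/9 = -10/9 - 1/K)
Y(Z, q) = q - 5*q**2 (Y(Z, q) = (-5*q)*q + q = -5*q**2 + q = q - 5*q**2)
F(1)*Y((2*(-4))*1, -13) = (-10/9 - 1/1)*(-13*(1 - 5*(-13))) = (-10/9 - 1*1)*(-13*(1 + 65)) = (-10/9 - 1)*(-13*66) = -19/9*(-858) = 5434/3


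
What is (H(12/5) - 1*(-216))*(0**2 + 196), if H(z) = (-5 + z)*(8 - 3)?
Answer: 39788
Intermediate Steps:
H(z) = -25 + 5*z (H(z) = (-5 + z)*5 = -25 + 5*z)
(H(12/5) - 1*(-216))*(0**2 + 196) = ((-25 + 5*(12/5)) - 1*(-216))*(0**2 + 196) = ((-25 + 5*(12*(1/5))) + 216)*(0 + 196) = ((-25 + 5*(12/5)) + 216)*196 = ((-25 + 12) + 216)*196 = (-13 + 216)*196 = 203*196 = 39788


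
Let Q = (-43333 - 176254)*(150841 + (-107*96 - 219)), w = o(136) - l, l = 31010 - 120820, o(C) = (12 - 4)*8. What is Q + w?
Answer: -30818945576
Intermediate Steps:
o(C) = 64 (o(C) = 8*8 = 64)
l = -89810
w = 89874 (w = 64 - 1*(-89810) = 64 + 89810 = 89874)
Q = -30819035450 (Q = -219587*(150841 + (-10272 - 219)) = -219587*(150841 - 10491) = -219587*140350 = -30819035450)
Q + w = -30819035450 + 89874 = -30818945576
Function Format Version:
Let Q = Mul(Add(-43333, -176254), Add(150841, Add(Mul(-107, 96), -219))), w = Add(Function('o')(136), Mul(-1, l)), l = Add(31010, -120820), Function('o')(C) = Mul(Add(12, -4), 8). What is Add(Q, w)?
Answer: -30818945576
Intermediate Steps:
Function('o')(C) = 64 (Function('o')(C) = Mul(8, 8) = 64)
l = -89810
w = 89874 (w = Add(64, Mul(-1, -89810)) = Add(64, 89810) = 89874)
Q = -30819035450 (Q = Mul(-219587, Add(150841, Add(-10272, -219))) = Mul(-219587, Add(150841, -10491)) = Mul(-219587, 140350) = -30819035450)
Add(Q, w) = Add(-30819035450, 89874) = -30818945576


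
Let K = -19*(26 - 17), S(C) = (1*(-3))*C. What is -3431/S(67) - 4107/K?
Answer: 52304/1273 ≈ 41.087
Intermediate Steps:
S(C) = -3*C
K = -171 (K = -19*9 = -171)
-3431/S(67) - 4107/K = -3431/((-3*67)) - 4107/(-171) = -3431/(-201) - 4107*(-1/171) = -3431*(-1/201) + 1369/57 = 3431/201 + 1369/57 = 52304/1273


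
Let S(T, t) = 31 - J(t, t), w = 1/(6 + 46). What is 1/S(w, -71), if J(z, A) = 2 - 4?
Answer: 1/33 ≈ 0.030303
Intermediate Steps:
J(z, A) = -2
w = 1/52 ≈ 0.019231
S(T, t) = 33 (S(T, t) = 31 - 1*(-2) = 31 + 2 = 33)
1/S(w, -71) = 1/33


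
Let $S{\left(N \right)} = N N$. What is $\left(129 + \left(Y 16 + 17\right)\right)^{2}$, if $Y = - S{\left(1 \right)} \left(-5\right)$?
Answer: $51076$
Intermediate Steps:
$S{\left(N \right)} = N^{2}$
$Y = 5$ ($Y = - 1^{2} \left(-5\right) = - 1 \left(-5\right) = \left(-1\right) \left(-5\right) = 5$)
$\left(129 + \left(Y 16 + 17\right)\right)^{2} = \left(129 + \left(5 \cdot 16 + 17\right)\right)^{2} = \left(129 + \left(80 + 17\right)\right)^{2} = \left(129 + 97\right)^{2} = 226^{2} = 51076$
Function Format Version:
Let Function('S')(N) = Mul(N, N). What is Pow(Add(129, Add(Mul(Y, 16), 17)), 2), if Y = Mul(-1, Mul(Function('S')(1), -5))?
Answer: 51076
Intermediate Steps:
Function('S')(N) = Pow(N, 2)
Y = 5 (Y = Mul(-1, Mul(Pow(1, 2), -5)) = Mul(-1, Mul(1, -5)) = Mul(-1, -5) = 5)
Pow(Add(129, Add(Mul(Y, 16), 17)), 2) = Pow(Add(129, Add(Mul(5, 16), 17)), 2) = Pow(Add(129, Add(80, 17)), 2) = Pow(Add(129, 97), 2) = Pow(226, 2) = 51076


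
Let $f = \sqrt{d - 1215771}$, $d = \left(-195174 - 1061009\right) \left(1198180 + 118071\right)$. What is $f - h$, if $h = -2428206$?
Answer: $2428206 + 2 i \sqrt{413363336426} \approx 2.4282 \cdot 10^{6} + 1.2859 \cdot 10^{6} i$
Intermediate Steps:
$d = -1653452129933$ ($d = \left(-1256183\right) 1316251 = -1653452129933$)
$f = 2 i \sqrt{413363336426}$ ($f = \sqrt{-1653452129933 - 1215771} = \sqrt{-1653453345704} = 2 i \sqrt{413363336426} \approx 1.2859 \cdot 10^{6} i$)
$f - h = 2 i \sqrt{413363336426} - -2428206 = 2 i \sqrt{413363336426} + 2428206 = 2428206 + 2 i \sqrt{413363336426}$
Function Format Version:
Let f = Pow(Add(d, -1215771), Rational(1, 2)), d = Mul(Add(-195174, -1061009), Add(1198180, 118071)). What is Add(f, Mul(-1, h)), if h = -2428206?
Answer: Add(2428206, Mul(2, I, Pow(413363336426, Rational(1, 2)))) ≈ Add(2.4282e+6, Mul(1.2859e+6, I))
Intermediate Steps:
d = -1653452129933 (d = Mul(-1256183, 1316251) = -1653452129933)
f = Mul(2, I, Pow(413363336426, Rational(1, 2))) (f = Pow(Add(-1653452129933, -1215771), Rational(1, 2)) = Pow(-1653453345704, Rational(1, 2)) = Mul(2, I, Pow(413363336426, Rational(1, 2))) ≈ Mul(1.2859e+6, I))
Add(f, Mul(-1, h)) = Add(Mul(2, I, Pow(413363336426, Rational(1, 2))), Mul(-1, -2428206)) = Add(Mul(2, I, Pow(413363336426, Rational(1, 2))), 2428206) = Add(2428206, Mul(2, I, Pow(413363336426, Rational(1, 2))))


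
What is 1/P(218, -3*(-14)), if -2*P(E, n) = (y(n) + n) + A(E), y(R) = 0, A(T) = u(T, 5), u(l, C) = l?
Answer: -1/130 ≈ -0.0076923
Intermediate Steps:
A(T) = T
P(E, n) = -E/2 - n/2 (P(E, n) = -((0 + n) + E)/2 = -(n + E)/2 = -(E + n)/2 = -E/2 - n/2)
1/P(218, -3*(-14)) = 1/(-1/2*218 - (-3)*(-14)/2) = 1/(-109 - 1/2*42) = 1/(-109 - 21) = 1/(-130) = -1/130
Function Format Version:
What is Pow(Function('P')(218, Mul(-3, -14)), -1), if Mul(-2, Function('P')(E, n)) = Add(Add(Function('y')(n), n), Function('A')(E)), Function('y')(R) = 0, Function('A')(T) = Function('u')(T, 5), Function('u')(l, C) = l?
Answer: Rational(-1, 130) ≈ -0.0076923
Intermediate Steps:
Function('A')(T) = T
Function('P')(E, n) = Add(Mul(Rational(-1, 2), E), Mul(Rational(-1, 2), n)) (Function('P')(E, n) = Mul(Rational(-1, 2), Add(Add(0, n), E)) = Mul(Rational(-1, 2), Add(n, E)) = Mul(Rational(-1, 2), Add(E, n)) = Add(Mul(Rational(-1, 2), E), Mul(Rational(-1, 2), n)))
Pow(Function('P')(218, Mul(-3, -14)), -1) = Pow(Add(Mul(Rational(-1, 2), 218), Mul(Rational(-1, 2), Mul(-3, -14))), -1) = Pow(Add(-109, Mul(Rational(-1, 2), 42)), -1) = Pow(Add(-109, -21), -1) = Pow(-130, -1) = Rational(-1, 130)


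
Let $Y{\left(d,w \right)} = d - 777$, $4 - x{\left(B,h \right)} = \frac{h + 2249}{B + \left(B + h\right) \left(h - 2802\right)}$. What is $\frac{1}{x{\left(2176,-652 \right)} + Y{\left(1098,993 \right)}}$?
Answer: $\frac{5261720}{1710060597} \approx 0.0030769$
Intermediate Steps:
$x{\left(B,h \right)} = 4 - \frac{2249 + h}{B + \left(-2802 + h\right) \left(B + h\right)}$ ($x{\left(B,h \right)} = 4 - \frac{h + 2249}{B + \left(B + h\right) \left(h - 2802\right)} = 4 - \frac{2249 + h}{B + \left(B + h\right) \left(-2802 + h\right)} = 4 - \frac{2249 + h}{B + \left(-2802 + h\right) \left(B + h\right)}$)
$Y{\left(d,w \right)} = -777 + d$ ($Y{\left(d,w \right)} = d - 777 = -777 + d$)
$\frac{1}{x{\left(2176,-652 \right)} + Y{\left(1098,993 \right)}} = \frac{1}{\frac{-2249 - -7308268 - 24379904 + 4 \left(-652\right)^{2} + 4 \cdot 2176 \left(-652\right)}{\left(-652\right)^{2} - -1826904 - 6094976 + 2176 \left(-652\right)} + \left(-777 + 1098\right)} = \frac{1}{\frac{-2249 + 7308268 - 24379904 + 4 \cdot 425104 - 5675008}{425104 + 1826904 - 6094976 - 1418752} + 321} = \frac{1}{\frac{-2249 + 7308268 - 24379904 + 1700416 - 5675008}{-5261720} + 321} = \frac{1}{\left(- \frac{1}{5261720}\right) \left(-21048477\right) + 321} = \frac{1}{\frac{21048477}{5261720} + 321} = \frac{1}{\frac{1710060597}{5261720}} = \frac{5261720}{1710060597}$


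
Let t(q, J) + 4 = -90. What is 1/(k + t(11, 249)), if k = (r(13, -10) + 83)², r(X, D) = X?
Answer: 1/9122 ≈ 0.00010963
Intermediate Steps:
t(q, J) = -94 (t(q, J) = -4 - 90 = -94)
k = 9216 (k = (13 + 83)² = 96² = 9216)
1/(k + t(11, 249)) = 1/(9216 - 94) = 1/9122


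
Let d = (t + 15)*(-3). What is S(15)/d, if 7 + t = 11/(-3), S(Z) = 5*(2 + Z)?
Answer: -85/13 ≈ -6.5385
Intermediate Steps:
S(Z) = 10 + 5*Z
t = -32/3 (t = -7 + 11/(-3) = -7 + 11*(-⅓) = -7 - 11/3 = -32/3 ≈ -10.667)
d = -13 (d = (-32/3 + 15)*(-3) = (13/3)*(-3) = -13)
S(15)/d = (10 + 5*15)/(-13) = (10 + 75)*(-1/13) = 85*(-1/13) = -85/13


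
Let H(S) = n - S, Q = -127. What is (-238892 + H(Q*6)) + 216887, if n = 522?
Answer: -20721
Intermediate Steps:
H(S) = 522 - S
(-238892 + H(Q*6)) + 216887 = (-238892 + (522 - (-127)*6)) + 216887 = (-238892 + (522 - 1*(-762))) + 216887 = (-238892 + (522 + 762)) + 216887 = (-238892 + 1284) + 216887 = -237608 + 216887 = -20721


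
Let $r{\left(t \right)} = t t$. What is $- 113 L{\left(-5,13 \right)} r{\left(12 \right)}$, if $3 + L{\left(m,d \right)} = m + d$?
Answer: $-81360$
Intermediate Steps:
$r{\left(t \right)} = t^{2}$
$L{\left(m,d \right)} = -3 + d + m$ ($L{\left(m,d \right)} = -3 + \left(m + d\right) = -3 + \left(d + m\right) = -3 + d + m$)
$- 113 L{\left(-5,13 \right)} r{\left(12 \right)} = - 113 \left(-3 + 13 - 5\right) 12^{2} = \left(-113\right) 5 \cdot 144 = \left(-565\right) 144 = -81360$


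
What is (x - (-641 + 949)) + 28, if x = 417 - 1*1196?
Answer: -1059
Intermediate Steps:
x = -779 (x = 417 - 1196 = -779)
(x - (-641 + 949)) + 28 = (-779 - (-641 + 949)) + 28 = (-779 - 1*308) + 28 = (-779 - 308) + 28 = -1087 + 28 = -1059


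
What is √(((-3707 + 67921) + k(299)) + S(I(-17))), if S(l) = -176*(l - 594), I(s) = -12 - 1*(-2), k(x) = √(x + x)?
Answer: √(170518 + √598) ≈ 412.97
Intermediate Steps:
k(x) = √2*√x (k(x) = √(2*x) = √2*√x)
I(s) = -10 (I(s) = -12 + 2 = -10)
S(l) = 104544 - 176*l (S(l) = -176*(-594 + l) = 104544 - 176*l)
√(((-3707 + 67921) + k(299)) + S(I(-17))) = √(((-3707 + 67921) + √2*√299) + (104544 - 176*(-10))) = √((64214 + √598) + (104544 + 1760)) = √((64214 + √598) + 106304) = √(170518 + √598)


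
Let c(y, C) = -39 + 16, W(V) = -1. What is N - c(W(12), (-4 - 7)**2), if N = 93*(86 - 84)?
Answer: 209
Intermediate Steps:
N = 186 (N = 93*2 = 186)
c(y, C) = -23
N - c(W(12), (-4 - 7)**2) = 186 - 1*(-23) = 186 + 23 = 209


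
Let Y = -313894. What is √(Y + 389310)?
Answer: 2*√18854 ≈ 274.62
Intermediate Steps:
√(Y + 389310) = √(-313894 + 389310) = √75416 = 2*√18854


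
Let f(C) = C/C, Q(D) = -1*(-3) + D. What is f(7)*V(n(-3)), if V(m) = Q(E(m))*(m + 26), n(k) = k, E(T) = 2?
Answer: 115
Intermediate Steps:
Q(D) = 3 + D
V(m) = 130 + 5*m (V(m) = (3 + 2)*(m + 26) = 5*(26 + m) = 130 + 5*m)
f(C) = 1
f(7)*V(n(-3)) = 1*(130 + 5*(-3)) = 1*(130 - 15) = 1*115 = 115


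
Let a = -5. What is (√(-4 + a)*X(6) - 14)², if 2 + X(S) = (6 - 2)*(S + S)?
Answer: -18848 - 3864*I ≈ -18848.0 - 3864.0*I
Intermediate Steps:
X(S) = -2 + 8*S (X(S) = -2 + (6 - 2)*(S + S) = -2 + 4*(2*S) = -2 + 8*S)
(√(-4 + a)*X(6) - 14)² = (√(-4 - 5)*(-2 + 8*6) - 14)² = (√(-9)*(-2 + 48) - 14)² = ((3*I)*46 - 14)² = (138*I - 14)² = (-14 + 138*I)²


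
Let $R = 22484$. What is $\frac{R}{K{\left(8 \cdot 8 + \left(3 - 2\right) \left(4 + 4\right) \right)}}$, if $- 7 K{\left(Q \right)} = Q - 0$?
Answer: $- \frac{39347}{18} \approx -2185.9$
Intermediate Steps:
$K{\left(Q \right)} = - \frac{Q}{7}$ ($K{\left(Q \right)} = - \frac{Q - 0}{7} = - \frac{Q + 0}{7} = - \frac{Q}{7}$)
$\frac{R}{K{\left(8 \cdot 8 + \left(3 - 2\right) \left(4 + 4\right) \right)}} = \frac{22484}{\left(- \frac{1}{7}\right) \left(8 \cdot 8 + \left(3 - 2\right) \left(4 + 4\right)\right)} = \frac{22484}{\left(- \frac{1}{7}\right) \left(64 + 1 \cdot 8\right)} = \frac{22484}{\left(- \frac{1}{7}\right) \left(64 + 8\right)} = \frac{22484}{\left(- \frac{1}{7}\right) 72} = \frac{22484}{- \frac{72}{7}} = 22484 \left(- \frac{7}{72}\right) = - \frac{39347}{18}$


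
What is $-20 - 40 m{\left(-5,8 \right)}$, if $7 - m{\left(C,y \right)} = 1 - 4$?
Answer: $-420$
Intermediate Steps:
$m{\left(C,y \right)} = 10$ ($m{\left(C,y \right)} = 7 - \left(1 - 4\right) = 7 - -3 = 7 + 3 = 10$)
$-20 - 40 m{\left(-5,8 \right)} = -20 - 400 = -420$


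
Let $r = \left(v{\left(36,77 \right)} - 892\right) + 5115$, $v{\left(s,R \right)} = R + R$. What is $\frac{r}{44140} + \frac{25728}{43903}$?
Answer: $\frac{1327797351}{1937878420} \approx 0.68518$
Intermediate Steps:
$v{\left(s,R \right)} = 2 R$
$r = 4377$ ($r = \left(2 \cdot 77 - 892\right) + 5115 = \left(154 - 892\right) + 5115 = -738 + 5115 = 4377$)
$\frac{r}{44140} + \frac{25728}{43903} = \frac{4377}{44140} + \frac{25728}{43903} = \frac{1327797351}{1937878420}$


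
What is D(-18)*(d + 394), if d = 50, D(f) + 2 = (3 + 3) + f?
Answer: -6216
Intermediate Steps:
D(f) = 4 + f (D(f) = -2 + ((3 + 3) + f) = -2 + (6 + f) = 4 + f)
D(-18)*(d + 394) = (4 - 18)*(50 + 394) = -14*444 = -6216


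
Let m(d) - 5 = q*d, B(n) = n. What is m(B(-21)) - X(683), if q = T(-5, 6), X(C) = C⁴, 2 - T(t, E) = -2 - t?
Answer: -217611987095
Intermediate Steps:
T(t, E) = 4 + t (T(t, E) = 2 - (-2 - t) = 2 + (2 + t) = 4 + t)
q = -1 (q = 4 - 5 = -1)
m(d) = 5 - d
m(B(-21)) - X(683) = (5 - 1*(-21)) - 1*683⁴ = (5 + 21) - 1*217611987121 = 26 - 217611987121 = -217611987095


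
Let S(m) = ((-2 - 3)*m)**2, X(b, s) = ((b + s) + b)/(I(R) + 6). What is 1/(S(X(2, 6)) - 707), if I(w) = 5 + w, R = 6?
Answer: -289/201823 ≈ -0.0014319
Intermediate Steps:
X(b, s) = s/17 + 2*b/17 (X(b, s) = ((b + s) + b)/((5 + 6) + 6) = (s + 2*b)/(11 + 6) = (s + 2*b)/17 = (s + 2*b)*(1/17) = s/17 + 2*b/17)
S(m) = 25*m**2 (S(m) = (-5*m)**2 = 25*m**2)
1/(S(X(2, 6)) - 707) = 1/(25*((1/17)*6 + (2/17)*2)**2 - 707) = 1/(25*(6/17 + 4/17)**2 - 707) = 1/(25*(10/17)**2 - 707) = 1/(25*(100/289) - 707) = 1/(2500/289 - 707) = 1/(-201823/289) = -289/201823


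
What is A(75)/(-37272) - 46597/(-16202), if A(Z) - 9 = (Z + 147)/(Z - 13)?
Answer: 4486112177/1560025772 ≈ 2.8757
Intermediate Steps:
A(Z) = 9 + (147 + Z)/(-13 + Z) (A(Z) = 9 + (Z + 147)/(Z - 13) = 9 + (147 + Z)/(-13 + Z))
A(75)/(-37272) - 46597/(-16202) = (10*(3 + 75)/(-13 + 75))/(-37272) - 46597/(-16202) = (10*78/62)*(-1/37272) - 46597*(-1/16202) = (10*(1/62)*78)*(-1/37272) + 46597/16202 = (390/31)*(-1/37272) + 46597/16202 = -65/192572 + 46597/16202 = 4486112177/1560025772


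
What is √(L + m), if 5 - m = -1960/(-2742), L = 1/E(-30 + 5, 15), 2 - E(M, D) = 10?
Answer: √125114718/5484 ≈ 2.0397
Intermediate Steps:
E(M, D) = -8 (E(M, D) = 2 - 1*10 = 2 - 10 = -8)
L = -⅛ (L = 1/(-8) = -⅛ ≈ -0.12500)
m = 5875/1371 (m = 5 - (-1960)/(-2742) = 5 - (-1960)*(-1)/2742 = 5 - 1*980/1371 = 5 - 980/1371 = 5875/1371 ≈ 4.2852)
√(L + m) = √(-⅛ + 5875/1371) = √(45629/10968) = √125114718/5484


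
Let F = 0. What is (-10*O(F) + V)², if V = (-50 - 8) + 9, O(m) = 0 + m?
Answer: 2401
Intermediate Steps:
O(m) = m
V = -49 (V = -58 + 9 = -49)
(-10*O(F) + V)² = (-10*0 - 49)² = (0 - 49)² = (-49)² = 2401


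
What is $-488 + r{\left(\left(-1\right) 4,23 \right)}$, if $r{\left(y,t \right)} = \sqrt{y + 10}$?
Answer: $-488 + \sqrt{6} \approx -485.55$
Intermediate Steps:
$r{\left(y,t \right)} = \sqrt{10 + y}$
$-488 + r{\left(\left(-1\right) 4,23 \right)} = -488 + \sqrt{10 - 4} = -488 + \sqrt{6}$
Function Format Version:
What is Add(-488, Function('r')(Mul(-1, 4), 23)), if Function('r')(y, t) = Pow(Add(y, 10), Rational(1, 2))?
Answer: Add(-488, Pow(6, Rational(1, 2))) ≈ -485.55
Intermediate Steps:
Function('r')(y, t) = Pow(Add(10, y), Rational(1, 2))
Add(-488, Function('r')(Mul(-1, 4), 23)) = Add(-488, Pow(Add(10, Mul(-1, 4)), Rational(1, 2))) = Add(-488, Pow(Add(10, -4), Rational(1, 2))) = Add(-488, Pow(6, Rational(1, 2)))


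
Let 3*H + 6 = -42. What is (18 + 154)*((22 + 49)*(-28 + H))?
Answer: -537328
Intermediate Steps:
H = -16 (H = -2 + (⅓)*(-42) = -2 - 14 = -16)
(18 + 154)*((22 + 49)*(-28 + H)) = (18 + 154)*((22 + 49)*(-28 - 16)) = 172*(71*(-44)) = 172*(-3124) = -537328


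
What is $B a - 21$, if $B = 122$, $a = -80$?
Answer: $-9781$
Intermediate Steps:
$B a - 21 = 122 \left(-80\right) - 21 = -9760 - 21 = -9781$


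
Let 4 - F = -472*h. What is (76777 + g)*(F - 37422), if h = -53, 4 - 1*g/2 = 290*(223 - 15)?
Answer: 2738043070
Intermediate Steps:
g = -120632 (g = 8 - 580*(223 - 15) = 8 - 580*208 = 8 - 2*60320 = 8 - 120640 = -120632)
F = -25012 (F = 4 - (-472)*(-53) = 4 - 1*25016 = 4 - 25016 = -25012)
(76777 + g)*(F - 37422) = (76777 - 120632)*(-25012 - 37422) = -43855*(-62434) = 2738043070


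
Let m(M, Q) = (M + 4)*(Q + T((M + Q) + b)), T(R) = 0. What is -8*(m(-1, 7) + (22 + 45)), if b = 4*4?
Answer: -704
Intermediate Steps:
b = 16
m(M, Q) = Q*(4 + M) (m(M, Q) = (M + 4)*(Q + 0) = (4 + M)*Q = Q*(4 + M))
-8*(m(-1, 7) + (22 + 45)) = -8*(7*(4 - 1) + (22 + 45)) = -8*(7*3 + 67) = -8*(21 + 67) = -8*88 = -704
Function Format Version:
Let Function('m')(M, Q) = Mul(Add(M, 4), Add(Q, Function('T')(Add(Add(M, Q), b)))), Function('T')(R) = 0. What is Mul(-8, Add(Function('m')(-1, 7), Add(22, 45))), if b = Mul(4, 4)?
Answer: -704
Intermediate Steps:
b = 16
Function('m')(M, Q) = Mul(Q, Add(4, M)) (Function('m')(M, Q) = Mul(Add(M, 4), Add(Q, 0)) = Mul(Add(4, M), Q) = Mul(Q, Add(4, M)))
Mul(-8, Add(Function('m')(-1, 7), Add(22, 45))) = Mul(-8, Add(Mul(7, Add(4, -1)), Add(22, 45))) = Mul(-8, Add(Mul(7, 3), 67)) = Mul(-8, Add(21, 67)) = Mul(-8, 88) = -704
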